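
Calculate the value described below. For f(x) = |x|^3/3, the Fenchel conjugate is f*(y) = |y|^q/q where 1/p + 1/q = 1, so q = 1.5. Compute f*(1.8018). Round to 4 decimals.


The conjugate exponent q satisfies 1/p + 1/q = 1.
p = 3, so q = 3/(3 - 1) = 1.5
|y|^q = 1.8018^1.5 = 2.4186
f*(1.8018) = 2.4186 / 1.5 = 1.6124


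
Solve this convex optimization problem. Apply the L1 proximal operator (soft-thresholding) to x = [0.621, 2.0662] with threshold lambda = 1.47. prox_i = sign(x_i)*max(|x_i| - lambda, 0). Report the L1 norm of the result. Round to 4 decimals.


Soft-thresholding with lambda = 1.47:
prox(0.621) = sign(0.621)*max(|0.621| - 1.47, 0) = 0.0
prox(2.0662) = sign(2.0662)*max(|2.0662| - 1.47, 0) = 0.5962
prox(x) = [0.0, 0.5962]
||prox(x)||_1 = 0.0 + 0.5962 = 0.5962


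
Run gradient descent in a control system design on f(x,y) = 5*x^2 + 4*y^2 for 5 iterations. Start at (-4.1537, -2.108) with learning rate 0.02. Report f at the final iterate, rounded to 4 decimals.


Gradient descent on f(x,y) = 5*x^2 + 4*y^2.
Starting point: (-4.1537, -2.108), alpha = 0.02
Step 1: grad_x = 2*5*-4.1537 = -41.537, grad_y = 2*4*-2.108 = -16.864
  x_1 = -4.1537 - 0.02*-41.537 = -3.323
  y_1 = -2.108 - 0.02*-16.864 = -1.7707
Step 2: grad_x = 2*5*-3.323 = -33.2296, grad_y = 2*4*-1.7707 = -14.1658
  x_2 = -3.323 - 0.02*-33.2296 = -2.6584
  y_2 = -1.7707 - 0.02*-14.1658 = -1.4874
Step 3: grad_x = 2*5*-2.6584 = -26.5837, grad_y = 2*4*-1.4874 = -11.8992
  x_3 = -2.6584 - 0.02*-26.5837 = -2.1267
  y_3 = -1.4874 - 0.02*-11.8992 = -1.2494
Step 4: grad_x = 2*5*-2.1267 = -21.2669, grad_y = 2*4*-1.2494 = -9.9954
  x_4 = -2.1267 - 0.02*-21.2669 = -1.7014
  y_4 = -1.2494 - 0.02*-9.9954 = -1.0495
Step 5: grad_x = 2*5*-1.7014 = -17.0136, grad_y = 2*4*-1.0495 = -8.3961
  x_5 = -1.7014 - 0.02*-17.0136 = -1.3611
  y_5 = -1.0495 - 0.02*-8.3961 = -0.8816
f(-1.3611, -0.8816) = 5*(-1.3611)^2 + 4*(-0.8816)^2 = 12.3716


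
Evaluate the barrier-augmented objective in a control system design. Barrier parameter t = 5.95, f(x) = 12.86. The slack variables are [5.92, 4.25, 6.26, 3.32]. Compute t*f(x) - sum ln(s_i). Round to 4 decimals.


Step 1: Compute log-barrier.
ln values: [1.7783, 1.4469, 1.8342, 1.2]
phi = -(1.7783 + 1.4469 + 1.8342 + 1.2) = -6.2594
Step 2: Compute augmented objective.
t*f(x) = 5.95*12.86 = 76.517
Total = 76.517 - 6.2594 = 70.2576


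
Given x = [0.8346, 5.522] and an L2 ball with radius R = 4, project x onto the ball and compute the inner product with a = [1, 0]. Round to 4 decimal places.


Step 1: Compute ||x|| (intermediates to 6 decimals).
||x|| = sqrt(0.8346^2 + 5.522^2) = 5.584715
Step 2: Project.
Since ||x|| > R, scale = R/||x|| = 4/5.584715 = 0.716241, proj(x) = scale * x
proj(x) = [0.597775, 3.955083]
Step 3: Dot product.
a^T * proj(x) = 1*0.597775 + 0*3.955083 = 0.5978


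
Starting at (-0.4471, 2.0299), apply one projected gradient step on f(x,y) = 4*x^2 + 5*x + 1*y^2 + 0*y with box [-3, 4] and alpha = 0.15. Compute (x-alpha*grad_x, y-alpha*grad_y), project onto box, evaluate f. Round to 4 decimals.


Step 1: Compute gradient at (-0.4471, 2.0299).
grad_x = 2*4*-0.4471 + 5 = 1.4232
grad_y = 2*1*2.0299 + 0 = 4.0598
Step 2: Gradient step.
x_raw = -0.4471 - 0.15*1.4232 = -0.6606
y_raw = 2.0299 - 0.15*4.0598 = 1.4209
Step 3: Project onto [-3, 4].
x_proj = clip(-0.6606) = -0.6606
y_proj = clip(1.4209) = 1.4209
Step 4: Evaluate f.
f(-0.6606, 1.4209) = 0.4616


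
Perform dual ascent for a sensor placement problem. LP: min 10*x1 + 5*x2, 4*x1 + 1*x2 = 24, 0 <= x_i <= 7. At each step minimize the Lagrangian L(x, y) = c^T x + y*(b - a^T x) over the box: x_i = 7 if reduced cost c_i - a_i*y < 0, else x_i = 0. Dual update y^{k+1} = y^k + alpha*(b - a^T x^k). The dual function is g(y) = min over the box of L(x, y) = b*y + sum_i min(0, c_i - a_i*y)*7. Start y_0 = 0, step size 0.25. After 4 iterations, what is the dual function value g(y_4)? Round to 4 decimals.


Dual ascent for LP: min 10*x1 + 5*x2, 4*x1 + 1*x2 = 24, 0 <= x_i <= 7
Step 1: y^k = 0.0, reduced costs: (10.0, 5.0)
  x^k = (0.0, 0.0), subgradient = b - a^T x = 24.0
  y^{k+1} = 0.0 + 0.25*24.0 = 6.0
Step 2: y^k = 6.0, reduced costs: (-14.0, -1.0)
  x^k = (7.0, 7.0), subgradient = b - a^T x = -11.0
  y^{k+1} = 6.0 + 0.25*-11.0 = 3.25
Step 3: y^k = 3.25, reduced costs: (-3.0, 1.75)
  x^k = (7.0, 0.0), subgradient = b - a^T x = -4.0
  y^{k+1} = 3.25 + 0.25*-4.0 = 2.25
Step 4: y^k = 2.25, reduced costs: (1.0, 2.75)
  x^k = (0.0, 0.0), subgradient = b - a^T x = 24.0
  y^{k+1} = 2.25 + 0.25*24.0 = 8.25
Dual objective at y_4 = 8.25: reduced costs (-23.0, -3.25), box minimizer x = (7.0, 7.0)
g(y_4) = b*y + (c1 - a1*y)*x1 + (c2 - a2*y)*x2 = 24*8.25 + (-23.0)*7.0 + (-3.25)*7.0 = 198.0 - 161.0 - 22.75 = 14.25


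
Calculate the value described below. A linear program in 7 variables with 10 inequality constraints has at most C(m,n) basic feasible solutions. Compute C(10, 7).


Each vertex corresponds to some choice of n active constraints out of m, so the number of vertices is at most C(m, n) = m! / (n!(m-n)!).
m = 10, n = 7
Numerator: 10 * 9 * 8 * 7 * 6 * 5 * 4
Denominator: 7! = 5040
C(10, 7) = 120


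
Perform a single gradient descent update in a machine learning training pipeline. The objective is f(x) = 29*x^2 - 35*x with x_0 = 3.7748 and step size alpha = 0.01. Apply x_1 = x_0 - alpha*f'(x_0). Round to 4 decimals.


We compute the gradient at x_0 and apply the update.
f'(x) = 58*x - 35
f'(3.7748) = 58*3.7748 - 35 = 183.9384
x_1 = 3.7748 - 0.01*183.9384 = 1.9354


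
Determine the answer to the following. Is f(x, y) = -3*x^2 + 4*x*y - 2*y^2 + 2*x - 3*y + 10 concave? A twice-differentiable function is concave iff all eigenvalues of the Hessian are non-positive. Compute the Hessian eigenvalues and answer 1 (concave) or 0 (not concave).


The Hessian of f(x,y) = -3*x^2 + 4*x*y - 2*y^2 + 2*x - 3*y + 10 is:
H = [[-6, 4], [4, -4]]
Trace = -6 - 4 = -10
Determinant = -6*-4 - (4)^2 = 8
Discriminant = (-10)^2 - 4*8 = 68.0
Eigenvalues: lambda_1 = -9.1231, lambda_2 = -0.8769
The function is concave.

1


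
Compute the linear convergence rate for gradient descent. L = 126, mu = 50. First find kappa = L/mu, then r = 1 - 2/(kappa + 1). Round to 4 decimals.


Step 1: Compute the condition number.
kappa = L/mu = 126/50 = 2.52
Step 2: Compute the convergence rate.
r = 1 - 2/(kappa + 1) = 1 - 2*mu/(L + mu) = (L - mu)/(L + mu) = 76/176 = 0.4318


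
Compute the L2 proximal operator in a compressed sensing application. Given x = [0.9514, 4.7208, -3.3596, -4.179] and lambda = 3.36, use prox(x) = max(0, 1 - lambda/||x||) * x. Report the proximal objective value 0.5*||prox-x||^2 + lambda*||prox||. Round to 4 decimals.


Step 1: Compute ||x||.
||x|| = 7.2071
Step 2: Compute scaling factor.
scale = max(0, 1 - 3.36/7.2071) = 0.5338
Step 3: prox(x) = [0.5078, 2.5199, -1.7933, -2.2307]
||prox(x)|| = 3.8471
Step 4: Proximal objective.
0.5*||prox-x||^2 = 5.6448
lambda*||prox|| = 12.9263
Total = 18.571


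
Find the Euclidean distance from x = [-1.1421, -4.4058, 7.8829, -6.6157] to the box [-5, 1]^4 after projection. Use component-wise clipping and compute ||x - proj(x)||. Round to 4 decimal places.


Project each component onto [-5, 1].
clip(-1.1421) = -1.1421, clip(-4.4058) = -4.4058, clip(7.8829) = 1.0, clip(-6.6157) = -5.0
Projection = [-1.1421, -4.4058, 1.0, -5.0]
Squared diffs: [0.0, 0.0, 47.3743, 2.6105]
Distance = sqrt(49.9848) = 7.07


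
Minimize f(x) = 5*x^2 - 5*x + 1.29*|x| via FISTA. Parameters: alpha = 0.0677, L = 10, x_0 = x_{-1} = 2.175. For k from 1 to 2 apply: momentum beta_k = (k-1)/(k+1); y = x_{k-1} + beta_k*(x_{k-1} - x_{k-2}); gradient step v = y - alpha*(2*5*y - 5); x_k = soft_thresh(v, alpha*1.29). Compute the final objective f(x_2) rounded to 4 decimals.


FISTA on f(x) = 5*x^2 - 5*x + 1.29*|x|
L = 10, alpha = 0.0677
Iteration 1: beta = 0.0, y = 2.175 + 0.0*(2.175 - 2.175) = 2.175
  grad(y) = 16.75, v = y - alpha*grad = 1.041
  prox(v) = soft_thresh(1.041, 0.0873) = 0.9537
Iteration 2: beta = 0.3333, y = 0.9537 + 0.3333*(0.9537 - 2.175) = 0.5466
  grad(y) = 0.4659, v = y - alpha*grad = 0.515
  prox(v) = soft_thresh(0.515, 0.0873) = 0.4277
f(x_2) = 5*0.4277^2 - 5*0.4277 + 1.29*|0.4277| = -0.6721


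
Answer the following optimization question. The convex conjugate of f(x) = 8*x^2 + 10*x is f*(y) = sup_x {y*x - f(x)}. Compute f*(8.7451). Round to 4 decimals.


f*(y) = sup_x {y*x - a*x^2 - b*x} = sup_x {(y-b)*x - a*x^2}
FOC: (y - b) - 2a*x = 0 => x* = (y - b)/(2a)
x* = (8.7451 - 10)/(2*8) = -0.0784
f*(8.7451) = (y-b)^2/(4a) = (8.7451 - 10)^2/(4*8)
= 1.5748/32 = 0.0492


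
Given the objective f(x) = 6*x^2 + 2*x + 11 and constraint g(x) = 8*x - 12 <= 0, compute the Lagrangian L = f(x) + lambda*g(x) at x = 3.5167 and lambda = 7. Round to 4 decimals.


Step 1: Evaluate f(x).
f(3.5167) = 6*3.5167^2 + 2*3.5167 + 11 = 92.2365
Step 2: Evaluate g(x).
g(3.5167) = 8*3.5167 - 12 = 16.1336
Step 3: Compute Lagrangian.
L = 92.2365 + 7*16.1336 = 205.1717


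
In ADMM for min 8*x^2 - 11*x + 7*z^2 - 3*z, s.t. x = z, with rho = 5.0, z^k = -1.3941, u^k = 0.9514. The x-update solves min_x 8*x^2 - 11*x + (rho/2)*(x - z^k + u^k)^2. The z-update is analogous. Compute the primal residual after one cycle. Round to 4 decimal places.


ADMM iteration with rho = 5.0, z^k = -1.3941, u^k = 0.9514
Step 1: x-update.
Minimize 8*x^2 - 11*x + (5.0/2)*(x + 1.3941 + 0.9514)^2
FOC: (2*8 + 5.0)*x = 11 + 5.0*(-1.3941 - 0.9514)
x^{k+1} = -0.0346
Step 2: z-update.
Minimize 7*z^2 - 3*z + (5.0/2)*(-0.0346 - z + 0.9514)^2
FOC: (2*7 + 5.0)*z = 3 + 5.0*(-0.0346 + 0.9514)
z^{k+1} = 0.3991
Step 3: u-update.
u^{k+1} = 0.9514 - 0.0346 - 0.3991 = 0.5176
Step 4: Primal residual = |-0.0346 - 0.3991| = 0.4338


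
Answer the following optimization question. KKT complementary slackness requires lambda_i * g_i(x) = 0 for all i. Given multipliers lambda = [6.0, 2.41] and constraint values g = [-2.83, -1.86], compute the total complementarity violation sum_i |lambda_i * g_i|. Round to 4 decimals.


KKT complementary slackness check:
lambda_1 * g_1 = 6.0 * -2.83 = -16.98
lambda_2 * g_2 = 2.41 * -1.86 = -4.4826
Total violation = 16.98 + 4.4826 = 21.4626


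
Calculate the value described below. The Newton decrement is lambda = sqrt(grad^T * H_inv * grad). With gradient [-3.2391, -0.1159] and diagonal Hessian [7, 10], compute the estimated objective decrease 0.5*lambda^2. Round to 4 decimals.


Step 1: H is diagonal, so H^(-1) * g = [-0.4627, -0.0116].
Step 2: g^T H^(-1) g = sum_i g_i^2 / H_ii
  = (-3.2391)^2/7 + (-0.1159)^2/10
  = 1.4988 + 0.0013 = 1.5002
Step 3: Objective decrease = 0.5 * g^T H^(-1) g = 0.7501


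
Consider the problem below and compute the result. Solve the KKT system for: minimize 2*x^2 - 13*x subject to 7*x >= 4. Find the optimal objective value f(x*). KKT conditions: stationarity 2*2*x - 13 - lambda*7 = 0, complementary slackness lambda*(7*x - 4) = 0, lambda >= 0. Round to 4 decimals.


Step 1: Try lambda = 0 (constraint inactive).
Stationarity: 2*2*x - 13 = 0
x* = 13/(2*2) = 3.25
Check constraint: 7*3.25 = 22.75 >= 4 -- satisfied.
Step 2: Compute optimal value.
f(x*) = 2*3.25^2 - 13*3.25 = -21.125


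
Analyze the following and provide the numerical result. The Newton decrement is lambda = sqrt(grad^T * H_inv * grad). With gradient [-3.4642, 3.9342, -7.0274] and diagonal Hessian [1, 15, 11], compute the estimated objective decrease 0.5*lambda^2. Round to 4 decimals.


Step 1: H is diagonal, so H^(-1) * g = [-3.4642, 0.2623, -0.6389].
Step 2: g^T H^(-1) g = sum_i g_i^2 / H_ii
  = (-3.4642)^2/1 + (3.9342)^2/15 + (-7.0274)^2/11
  = 12.0007 + 1.0319 + 4.4895 = 17.522
Step 3: Objective decrease = 0.5 * g^T H^(-1) g = 8.761


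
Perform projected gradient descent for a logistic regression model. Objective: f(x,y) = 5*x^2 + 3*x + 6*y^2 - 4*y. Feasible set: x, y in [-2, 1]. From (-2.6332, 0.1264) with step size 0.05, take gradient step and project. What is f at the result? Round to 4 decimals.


Step 1: Compute gradient at (-2.6332, 0.1264).
grad_x = 2*5*-2.6332 + 3 = -23.332
grad_y = 2*6*0.1264 - 4 = -2.4832
Step 2: Gradient step.
x_raw = -2.6332 - 0.05*-23.332 = -1.4666
y_raw = 0.1264 - 0.05*-2.4832 = 0.2506
Step 3: Project onto [-2, 1].
x_proj = clip(-1.4666) = -1.4666
y_proj = clip(0.2506) = 0.2506
Step 4: Evaluate f.
f(-1.4666, 0.2506) = 5.7292


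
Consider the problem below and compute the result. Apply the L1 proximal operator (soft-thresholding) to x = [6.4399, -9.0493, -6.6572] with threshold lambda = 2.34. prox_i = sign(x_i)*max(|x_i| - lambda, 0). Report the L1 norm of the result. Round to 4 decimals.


Soft-thresholding with lambda = 2.34:
prox(6.4399) = sign(6.4399)*max(|6.4399| - 2.34, 0) = 4.0999
prox(-9.0493) = sign(-9.0493)*max(|-9.0493| - 2.34, 0) = -6.7093
prox(-6.6572) = sign(-6.6572)*max(|-6.6572| - 2.34, 0) = -4.3172
prox(x) = [4.0999, -6.7093, -4.3172]
||prox(x)||_1 = 4.0999 + 6.7093 + 4.3172 = 15.1264


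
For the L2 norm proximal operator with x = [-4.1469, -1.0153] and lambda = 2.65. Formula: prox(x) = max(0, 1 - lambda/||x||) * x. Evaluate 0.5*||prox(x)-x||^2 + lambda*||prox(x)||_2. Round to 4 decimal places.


Step 1: Compute ||x||.
||x|| = 4.2694
Step 2: Compute scaling factor.
scale = max(0, 1 - 2.65/4.2694) = 0.3793
Step 3: prox(x) = [-1.5729, -0.3851]
||prox(x)|| = 1.6194
Step 4: Proximal objective.
0.5*||prox-x||^2 = 3.5113
lambda*||prox|| = 4.2914
Total = 7.8026


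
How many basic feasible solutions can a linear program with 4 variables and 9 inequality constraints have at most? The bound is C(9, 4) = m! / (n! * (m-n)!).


Each vertex corresponds to some choice of n active constraints out of m, so the number of vertices is at most C(m, n) = m! / (n!(m-n)!).
m = 9, n = 4
Numerator: 9 * 8 * 7 * 6
Denominator: 4! = 24
C(9, 4) = 126


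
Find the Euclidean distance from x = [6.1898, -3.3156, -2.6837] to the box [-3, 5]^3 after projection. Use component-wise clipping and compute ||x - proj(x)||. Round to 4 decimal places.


Project each component onto [-3, 5].
clip(6.1898) = 5.0, clip(-3.3156) = -3.0, clip(-2.6837) = -2.6837
Projection = [5.0, -3.0, -2.6837]
Squared diffs: [1.4156, 0.0996, 0.0]
Distance = sqrt(1.5152) = 1.2309


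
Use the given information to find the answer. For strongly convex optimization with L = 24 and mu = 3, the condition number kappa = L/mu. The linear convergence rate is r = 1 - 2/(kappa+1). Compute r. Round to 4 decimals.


Step 1: Compute the condition number.
kappa = L/mu = 24/3 = 8.0
Step 2: Compute the convergence rate.
r = 1 - 2/(kappa + 1) = 1 - 2*mu/(L + mu) = (L - mu)/(L + mu) = 21/27 = 0.7778


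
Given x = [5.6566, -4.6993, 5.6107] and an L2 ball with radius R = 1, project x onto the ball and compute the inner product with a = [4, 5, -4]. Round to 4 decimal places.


Step 1: Compute ||x|| (intermediates to 6 decimals).
||x|| = sqrt(5.6566^2 + (-4.6993)^2 + 5.6107^2) = 9.249892
Step 2: Project.
Since ||x|| > R, scale = R/||x|| = 1/9.249892 = 0.108109, proj(x) = scale * x
proj(x) = [0.611529, -0.508037, 0.606567]
Step 3: Dot product.
a^T * proj(x) = 4*0.611529 + 5*(-0.508037) - 4*0.606567 = -2.5203


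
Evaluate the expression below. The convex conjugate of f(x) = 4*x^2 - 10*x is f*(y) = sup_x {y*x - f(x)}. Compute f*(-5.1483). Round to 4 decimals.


f*(y) = sup_x {y*x - a*x^2 - b*x} = sup_x {(y-b)*x - a*x^2}
FOC: (y - b) - 2a*x = 0 => x* = (y - b)/(2a)
x* = (-5.1483 + 10)/(2*4) = 0.6065
f*(-5.1483) = (y-b)^2/(4a) = (-5.1483 + 10)^2/(4*4)
= 23.539/16 = 1.4712


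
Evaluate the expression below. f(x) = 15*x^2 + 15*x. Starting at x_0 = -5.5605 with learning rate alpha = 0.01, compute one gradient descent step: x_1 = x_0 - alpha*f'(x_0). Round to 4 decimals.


We compute the gradient at x_0 and apply the update.
f'(x) = 30*x + 15
f'(-5.5605) = 30*-5.5605 + 15 = -151.815
x_1 = -5.5605 - 0.01*-151.815 = -4.0424


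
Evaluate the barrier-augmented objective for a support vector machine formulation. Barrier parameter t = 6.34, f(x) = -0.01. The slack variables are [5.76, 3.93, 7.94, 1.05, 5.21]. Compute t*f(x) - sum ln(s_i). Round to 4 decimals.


Step 1: Compute log-barrier.
ln values: [1.7509, 1.3686, 2.0719, 0.0488, 1.6506]
phi = -(1.7509 + 1.3686 + 2.0719 + 0.0488 + 1.6506) = -6.8909
Step 2: Compute augmented objective.
t*f(x) = 6.34*-0.01 = -0.0634
Total = -0.0634 - 6.8909 = -6.9543


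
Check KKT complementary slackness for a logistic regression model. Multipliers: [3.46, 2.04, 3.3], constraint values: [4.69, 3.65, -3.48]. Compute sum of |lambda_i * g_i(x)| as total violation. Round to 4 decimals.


KKT complementary slackness check:
lambda_1 * g_1 = 3.46 * 4.69 = 16.2274
lambda_2 * g_2 = 2.04 * 3.65 = 7.446
lambda_3 * g_3 = 3.3 * -3.48 = -11.484
Total violation = 16.2274 + 7.446 + 11.484 = 35.1574


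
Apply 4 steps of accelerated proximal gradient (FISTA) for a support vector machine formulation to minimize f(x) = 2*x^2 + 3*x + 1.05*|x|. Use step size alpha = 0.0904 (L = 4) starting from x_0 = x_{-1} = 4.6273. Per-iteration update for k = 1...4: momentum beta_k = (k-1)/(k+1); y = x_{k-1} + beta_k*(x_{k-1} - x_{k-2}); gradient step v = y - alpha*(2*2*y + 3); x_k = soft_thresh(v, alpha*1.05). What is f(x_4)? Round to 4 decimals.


FISTA on f(x) = 2*x^2 + 3*x + 1.05*|x|
L = 4, alpha = 0.0904
Iteration 1: beta = 0.0, y = 4.6273 + 0.0*(4.6273 - 4.6273) = 4.6273
  grad(y) = 21.5092, v = y - alpha*grad = 2.6829
  prox(v) = soft_thresh(2.6829, 0.0949) = 2.5879
Iteration 2: beta = 0.3333, y = 2.5879 + 0.3333*(2.5879 - 4.6273) = 1.9082
  grad(y) = 10.6327, v = y - alpha*grad = 0.947
  prox(v) = soft_thresh(0.947, 0.0949) = 0.8521
Iteration 3: beta = 0.5, y = 0.8521 + 0.5*(0.8521 - 2.5879) = -0.0159
  grad(y) = 2.9364, v = y - alpha*grad = -0.2813
  prox(v) = soft_thresh(-0.2813, 0.0949) = -0.1864
Iteration 4: beta = 0.6, y = -0.1864 + 0.6*(-0.1864 - 0.8521) = -0.8095
  grad(y) = -0.2381, v = y - alpha*grad = -0.788
  prox(v) = soft_thresh(-0.788, 0.0949) = -0.6931
f(x_4) = 2*(-0.6931)^2 + 3*(-0.6931) + 1.05*|-0.6931| = -0.3908


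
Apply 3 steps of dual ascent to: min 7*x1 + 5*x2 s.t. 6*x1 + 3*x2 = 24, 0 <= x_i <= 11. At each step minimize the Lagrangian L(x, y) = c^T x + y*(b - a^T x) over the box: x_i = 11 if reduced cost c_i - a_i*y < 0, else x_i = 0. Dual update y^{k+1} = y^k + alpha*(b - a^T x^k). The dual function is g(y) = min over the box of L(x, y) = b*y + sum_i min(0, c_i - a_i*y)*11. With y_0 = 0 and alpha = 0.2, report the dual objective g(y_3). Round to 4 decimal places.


Dual ascent for LP: min 7*x1 + 5*x2, 6*x1 + 3*x2 = 24, 0 <= x_i <= 11
Step 1: y^k = 0.0, reduced costs: (7.0, 5.0)
  x^k = (0.0, 0.0), subgradient = b - a^T x = 24.0
  y^{k+1} = 0.0 + 0.2*24.0 = 4.8
Step 2: y^k = 4.8, reduced costs: (-21.8, -9.4)
  x^k = (11.0, 11.0), subgradient = b - a^T x = -75.0
  y^{k+1} = 4.8 + 0.2*-75.0 = -10.2
Step 3: y^k = -10.2, reduced costs: (68.2, 35.6)
  x^k = (0.0, 0.0), subgradient = b - a^T x = 24.0
  y^{k+1} = -10.2 + 0.2*24.0 = -5.4
Dual objective at y_3 = -5.4: reduced costs (39.4, 21.2), box minimizer x = (0.0, 0.0)
g(y_3) = b*y + (c1 - a1*y)*x1 + (c2 - a2*y)*x2 = 24*(-5.4) + 39.4*0.0 + 21.2*0.0 = -129.6 + 0.0 + 0.0 = -129.6


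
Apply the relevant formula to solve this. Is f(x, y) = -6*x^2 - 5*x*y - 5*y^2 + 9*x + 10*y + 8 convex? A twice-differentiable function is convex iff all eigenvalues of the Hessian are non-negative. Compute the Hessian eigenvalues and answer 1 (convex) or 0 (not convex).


The Hessian of f(x,y) = -6*x^2 - 5*x*y - 5*y^2 + 9*x + 10*y + 8 is:
H = [[-12, -5], [-5, -10]]
Trace = -12 - 10 = -22
Determinant = -12*-10 - (-5)^2 = 95
Discriminant = (-22)^2 - 4*95 = 104.0
Eigenvalues: lambda_1 = -16.099, lambda_2 = -5.901
The function is not convex.

0


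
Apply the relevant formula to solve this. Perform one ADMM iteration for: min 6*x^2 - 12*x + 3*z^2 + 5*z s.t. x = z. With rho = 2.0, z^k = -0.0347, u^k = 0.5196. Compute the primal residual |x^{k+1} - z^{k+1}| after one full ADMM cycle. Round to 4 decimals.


ADMM iteration with rho = 2.0, z^k = -0.0347, u^k = 0.5196
Step 1: x-update.
Minimize 6*x^2 - 12*x + (2.0/2)*(x + 0.0347 + 0.5196)^2
FOC: (2*6 + 2.0)*x = 12 + 2.0*(-0.0347 - 0.5196)
x^{k+1} = 0.778
Step 2: z-update.
Minimize 3*z^2 + 5*z + (2.0/2)*(0.778 - z + 0.5196)^2
FOC: (2*3 + 2.0)*z = -5 + 2.0*(0.778 + 0.5196)
z^{k+1} = -0.3006
Step 3: u-update.
u^{k+1} = 0.5196 + 0.778 + 0.3006 = 1.5982
Step 4: Primal residual = |0.778 + 0.3006| = 1.0786


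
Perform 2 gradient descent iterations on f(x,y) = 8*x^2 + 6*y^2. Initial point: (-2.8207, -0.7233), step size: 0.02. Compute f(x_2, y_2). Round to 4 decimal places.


Gradient descent on f(x,y) = 8*x^2 + 6*y^2.
Starting point: (-2.8207, -0.7233), alpha = 0.02
Step 1: grad_x = 2*8*-2.8207 = -45.1312, grad_y = 2*6*-0.7233 = -8.6796
  x_1 = -2.8207 - 0.02*-45.1312 = -1.9181
  y_1 = -0.7233 - 0.02*-8.6796 = -0.5497
Step 2: grad_x = 2*8*-1.9181 = -30.6892, grad_y = 2*6*-0.5497 = -6.5965
  x_2 = -1.9181 - 0.02*-30.6892 = -1.3043
  y_2 = -0.5497 - 0.02*-6.5965 = -0.4178
f(-1.3043, -0.4178) = 8*(-1.3043)^2 + 6*(-0.4178)^2 = 14.6566


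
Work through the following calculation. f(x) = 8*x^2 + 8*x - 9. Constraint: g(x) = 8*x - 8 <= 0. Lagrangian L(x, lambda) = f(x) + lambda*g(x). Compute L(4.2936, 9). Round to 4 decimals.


Step 1: Evaluate f(x).
f(4.2936) = 8*4.2936^2 + 8*4.2936 - 9 = 172.8288
Step 2: Evaluate g(x).
g(4.2936) = 8*4.2936 - 8 = 26.3488
Step 3: Compute Lagrangian.
L = 172.8288 + 9*26.3488 = 409.968


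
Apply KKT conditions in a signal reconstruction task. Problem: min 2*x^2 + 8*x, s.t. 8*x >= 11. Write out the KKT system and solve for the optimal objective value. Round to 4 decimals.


Step 1: Try lambda = 0 (constraint inactive).
x_unc = -8/(2*2) = -2.0
Check: 8*-2.0 = -16.0 < 11 -- violated!
Step 2: Constraint must be active: 8*x = 11
x* = 11/8 = 1.375
lambda = (2*2*1.375 + 8)/8 = 1.6875
Step 3: Compute optimal value.
f(x*) = 2*1.375^2 + 8*1.375 = 14.7813


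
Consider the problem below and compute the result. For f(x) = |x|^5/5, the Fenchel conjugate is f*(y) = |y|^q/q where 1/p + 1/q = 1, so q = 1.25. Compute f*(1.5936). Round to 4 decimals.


The conjugate exponent q satisfies 1/p + 1/q = 1.
p = 5, so q = 5/(5 - 1) = 1.25
|y|^q = 1.5936^1.25 = 1.7905
f*(1.5936) = 1.7905 / 1.25 = 1.4324


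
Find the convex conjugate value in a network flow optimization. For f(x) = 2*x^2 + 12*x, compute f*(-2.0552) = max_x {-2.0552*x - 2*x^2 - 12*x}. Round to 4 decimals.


f*(y) = sup_x {y*x - a*x^2 - b*x} = sup_x {(y-b)*x - a*x^2}
FOC: (y - b) - 2a*x = 0 => x* = (y - b)/(2a)
x* = (-2.0552 - 12)/(2*2) = -3.5138
f*(-2.0552) = (y-b)^2/(4a) = (-2.0552 - 12)^2/(4*2)
= 197.5486/8 = 24.6936


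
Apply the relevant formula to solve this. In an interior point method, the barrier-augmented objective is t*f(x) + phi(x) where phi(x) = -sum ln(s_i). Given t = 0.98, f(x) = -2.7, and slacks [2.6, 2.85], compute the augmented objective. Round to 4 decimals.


Step 1: Compute log-barrier.
ln values: [0.9555, 1.0473]
phi = -(0.9555 + 1.0473) = -2.0028
Step 2: Compute augmented objective.
t*f(x) = 0.98*-2.7 = -2.646
Total = -2.646 - 2.0028 = -4.6488


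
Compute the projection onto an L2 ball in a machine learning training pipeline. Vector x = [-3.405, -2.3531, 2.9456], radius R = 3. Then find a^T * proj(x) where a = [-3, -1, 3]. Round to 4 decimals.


Step 1: Compute ||x|| (intermediates to 6 decimals).
||x|| = sqrt((-3.405)^2 + (-2.3531)^2 + 2.9456^2) = 5.080124
Step 2: Project.
Since ||x|| > R, scale = R/||x|| = 3/5.080124 = 0.590537, proj(x) = scale * x
proj(x) = [-2.010778, -1.389593, 1.739486]
Step 3: Dot product.
a^T * proj(x) = -3*(-2.010778) - 1*(-1.389593) + 3*1.739486 = 12.6404


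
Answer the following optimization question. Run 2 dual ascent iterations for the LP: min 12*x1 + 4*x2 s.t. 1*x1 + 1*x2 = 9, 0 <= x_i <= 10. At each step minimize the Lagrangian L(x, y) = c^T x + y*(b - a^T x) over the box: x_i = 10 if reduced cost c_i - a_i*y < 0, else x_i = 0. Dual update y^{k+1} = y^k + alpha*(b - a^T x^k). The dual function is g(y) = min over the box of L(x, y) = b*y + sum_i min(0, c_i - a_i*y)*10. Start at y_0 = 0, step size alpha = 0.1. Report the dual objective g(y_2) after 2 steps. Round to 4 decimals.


Dual ascent for LP: min 12*x1 + 4*x2, 1*x1 + 1*x2 = 9, 0 <= x_i <= 10
Step 1: y^k = 0.0, reduced costs: (12.0, 4.0)
  x^k = (0.0, 0.0), subgradient = b - a^T x = 9.0
  y^{k+1} = 0.0 + 0.1*9.0 = 0.9
Step 2: y^k = 0.9, reduced costs: (11.1, 3.1)
  x^k = (0.0, 0.0), subgradient = b - a^T x = 9.0
  y^{k+1} = 0.9 + 0.1*9.0 = 1.8
Dual objective at y_2 = 1.8: reduced costs (10.2, 2.2), box minimizer x = (0.0, 0.0)
g(y_2) = b*y + (c1 - a1*y)*x1 + (c2 - a2*y)*x2 = 9*1.8 + 10.2*0.0 + 2.2*0.0 = 16.2 + 0.0 + 0.0 = 16.2


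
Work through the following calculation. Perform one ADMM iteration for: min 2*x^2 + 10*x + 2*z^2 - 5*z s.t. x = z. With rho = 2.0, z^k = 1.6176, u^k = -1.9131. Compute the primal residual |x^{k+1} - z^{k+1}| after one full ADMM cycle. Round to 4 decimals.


ADMM iteration with rho = 2.0, z^k = 1.6176, u^k = -1.9131
Step 1: x-update.
Minimize 2*x^2 + 10*x + (2.0/2)*(x - 1.6176 - 1.9131)^2
FOC: (2*2 + 2.0)*x = -10 + 2.0*(1.6176 + 1.9131)
x^{k+1} = -0.4898
Step 2: z-update.
Minimize 2*z^2 - 5*z + (2.0/2)*(-0.4898 - z - 1.9131)^2
FOC: (2*2 + 2.0)*z = 5 + 2.0*(-0.4898 - 1.9131)
z^{k+1} = 0.0324
Step 3: u-update.
u^{k+1} = -1.9131 - 0.4898 - 0.0324 = -2.4352
Step 4: Primal residual = |-0.4898 - 0.0324| = 0.5221


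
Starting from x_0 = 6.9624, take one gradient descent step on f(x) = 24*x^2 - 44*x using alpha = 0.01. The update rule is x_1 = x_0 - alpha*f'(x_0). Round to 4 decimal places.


We compute the gradient at x_0 and apply the update.
f'(x) = 48*x - 44
f'(6.9624) = 48*6.9624 - 44 = 290.1952
x_1 = 6.9624 - 0.01*290.1952 = 4.0604


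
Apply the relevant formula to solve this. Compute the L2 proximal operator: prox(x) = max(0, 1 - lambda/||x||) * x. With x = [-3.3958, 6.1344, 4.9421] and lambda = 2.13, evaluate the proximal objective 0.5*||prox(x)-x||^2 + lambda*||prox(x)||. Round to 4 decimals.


Step 1: Compute ||x||.
||x|| = 8.5783
Step 2: Compute scaling factor.
scale = max(0, 1 - 2.13/8.5783) = 0.7517
Step 3: prox(x) = [-2.5526, 4.6112, 3.715]
||prox(x)|| = 6.4483
Step 4: Proximal objective.
0.5*||prox-x||^2 = 2.2685
lambda*||prox|| = 13.7349
Total = 16.0033


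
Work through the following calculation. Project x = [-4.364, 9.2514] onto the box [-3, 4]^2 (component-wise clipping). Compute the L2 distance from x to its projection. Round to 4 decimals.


Project each component onto [-3, 4].
clip(-4.364) = -3.0, clip(9.2514) = 4.0
Projection = [-3.0, 4.0]
Squared diffs: [1.8605, 27.5772]
Distance = sqrt(29.4377) = 5.4257


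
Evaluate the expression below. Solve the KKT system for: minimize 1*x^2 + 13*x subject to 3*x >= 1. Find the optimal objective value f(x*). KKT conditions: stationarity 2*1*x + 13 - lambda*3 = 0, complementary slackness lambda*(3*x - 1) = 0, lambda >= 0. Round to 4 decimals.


Step 1: Try lambda = 0 (constraint inactive).
x_unc = -13/(2*1) = -6.5
Check: 3*-6.5 = -19.5 < 1 -- violated!
Step 2: Constraint must be active: 3*x = 1
x* = 1/3 = 0.3333 (rounded; the exact value 1/3 is used below)
lambda = (2*1*(1/3) + 13)/3 = 4.5556
Step 3: Compute optimal value.
f(x*) = 1*(1/3)^2 + 13*(1/3) = 4.4444


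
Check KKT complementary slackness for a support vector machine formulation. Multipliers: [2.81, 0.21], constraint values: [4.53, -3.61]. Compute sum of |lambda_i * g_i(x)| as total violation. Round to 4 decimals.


KKT complementary slackness check:
lambda_1 * g_1 = 2.81 * 4.53 = 12.7293
lambda_2 * g_2 = 0.21 * -3.61 = -0.7581
Total violation = 12.7293 + 0.7581 = 13.4874


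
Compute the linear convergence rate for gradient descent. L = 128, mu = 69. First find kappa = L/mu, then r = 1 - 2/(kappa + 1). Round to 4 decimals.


Step 1: Compute the condition number.
kappa = L/mu = 128/69 = 1.8551
Step 2: Compute the convergence rate.
r = 1 - 2/(kappa + 1) = 1 - 2*mu/(L + mu) = (L - mu)/(L + mu) = 59/197 = 0.2995


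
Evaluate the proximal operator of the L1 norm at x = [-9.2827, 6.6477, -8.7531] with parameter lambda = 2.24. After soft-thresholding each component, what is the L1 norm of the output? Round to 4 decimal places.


Soft-thresholding with lambda = 2.24:
prox(-9.2827) = sign(-9.2827)*max(|-9.2827| - 2.24, 0) = -7.0427
prox(6.6477) = sign(6.6477)*max(|6.6477| - 2.24, 0) = 4.4077
prox(-8.7531) = sign(-8.7531)*max(|-8.7531| - 2.24, 0) = -6.5131
prox(x) = [-7.0427, 4.4077, -6.5131]
||prox(x)||_1 = 7.0427 + 4.4077 + 6.5131 = 17.9635


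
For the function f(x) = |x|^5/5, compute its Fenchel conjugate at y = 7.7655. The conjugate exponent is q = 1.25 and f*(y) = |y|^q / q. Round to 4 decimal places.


The conjugate exponent q satisfies 1/p + 1/q = 1.
p = 5, so q = 5/(5 - 1) = 1.25
|y|^q = 7.7655^1.25 = 12.9632
f*(7.7655) = 12.9632 / 1.25 = 10.3705


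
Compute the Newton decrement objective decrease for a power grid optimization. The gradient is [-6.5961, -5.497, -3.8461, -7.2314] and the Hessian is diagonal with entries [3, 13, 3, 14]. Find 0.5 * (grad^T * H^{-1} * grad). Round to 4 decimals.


Step 1: H is diagonal, so H^(-1) * g = [-2.1987, -0.4228, -1.282, -0.5165].
Step 2: g^T H^(-1) g = sum_i g_i^2 / H_ii
  = (-6.5961)^2/3 + (-5.497)^2/13 + (-3.8461)^2/3 + (-7.2314)^2/14
  = 14.5028 + 2.3244 + 4.9308 + 3.7352 = 25.4933
Step 3: Objective decrease = 0.5 * g^T H^(-1) g = 12.7466


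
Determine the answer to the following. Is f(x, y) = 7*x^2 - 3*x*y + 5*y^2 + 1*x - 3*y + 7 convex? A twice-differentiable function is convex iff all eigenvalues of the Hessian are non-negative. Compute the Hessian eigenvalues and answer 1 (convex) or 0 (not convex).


The Hessian of f(x,y) = 7*x^2 - 3*x*y + 5*y^2 + 1*x - 3*y + 7 is:
H = [[14, -3], [-3, 10]]
Trace = 14 + 10 = 24
Determinant = 14*10 - (-3)^2 = 131
Discriminant = (24)^2 - 4*131 = 52.0
Eigenvalues: lambda_1 = 8.3944, lambda_2 = 15.6056
The function is convex.

1


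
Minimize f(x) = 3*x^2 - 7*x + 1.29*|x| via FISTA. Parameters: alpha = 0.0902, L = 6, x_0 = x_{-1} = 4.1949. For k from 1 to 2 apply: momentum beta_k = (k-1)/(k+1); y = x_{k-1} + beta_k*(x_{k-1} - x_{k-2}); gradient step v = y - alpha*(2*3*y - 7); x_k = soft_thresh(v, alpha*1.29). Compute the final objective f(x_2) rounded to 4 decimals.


FISTA on f(x) = 3*x^2 - 7*x + 1.29*|x|
L = 6, alpha = 0.0902
Iteration 1: beta = 0.0, y = 4.1949 + 0.0*(4.1949 - 4.1949) = 4.1949
  grad(y) = 18.1694, v = y - alpha*grad = 2.556
  prox(v) = soft_thresh(2.556, 0.1164) = 2.4397
Iteration 2: beta = 0.3333, y = 2.4397 + 0.3333*(2.4397 - 4.1949) = 1.8546
  grad(y) = 4.1275, v = y - alpha*grad = 1.4823
  prox(v) = soft_thresh(1.4823, 0.1164) = 1.3659
f(x_2) = 3*1.3659^2 - 7*1.3659 + 1.29*|1.3659| = -2.2022


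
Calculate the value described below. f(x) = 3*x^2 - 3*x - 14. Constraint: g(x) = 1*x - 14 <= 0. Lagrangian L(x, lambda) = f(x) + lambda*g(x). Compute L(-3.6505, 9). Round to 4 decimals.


Step 1: Evaluate f(x).
f(-3.6505) = 3*(-3.6505)^2 - 3*(-3.6505) - 14 = 36.93
Step 2: Evaluate g(x).
g(-3.6505) = 1*-3.6505 - 14 = -17.6505
Step 3: Compute Lagrangian.
L = 36.93 + 9*-17.6505 = -121.9245


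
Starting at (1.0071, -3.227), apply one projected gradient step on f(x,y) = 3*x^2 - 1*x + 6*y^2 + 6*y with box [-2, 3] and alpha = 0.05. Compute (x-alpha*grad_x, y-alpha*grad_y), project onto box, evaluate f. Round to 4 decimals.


Step 1: Compute gradient at (1.0071, -3.227).
grad_x = 2*3*1.0071 - 1 = 5.0426
grad_y = 2*6*-3.227 + 6 = -32.724
Step 2: Gradient step.
x_raw = 1.0071 - 0.05*5.0426 = 0.755
y_raw = -3.227 - 0.05*-32.724 = -1.5908
Step 3: Project onto [-2, 3].
x_proj = clip(0.755) = 0.755
y_proj = clip(-1.5908) = -1.5908
Step 4: Evaluate f.
f(0.755, -1.5908) = 6.594


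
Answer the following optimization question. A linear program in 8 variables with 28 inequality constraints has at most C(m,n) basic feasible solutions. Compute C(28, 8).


Each vertex corresponds to some choice of n active constraints out of m, so the number of vertices is at most C(m, n) = m! / (n!(m-n)!).
m = 28, n = 8
Numerator: 28 * 27 * 26 * 25 * 24 * 23 * 22 * 21
Denominator: 8! = 40320
C(28, 8) = 3108105


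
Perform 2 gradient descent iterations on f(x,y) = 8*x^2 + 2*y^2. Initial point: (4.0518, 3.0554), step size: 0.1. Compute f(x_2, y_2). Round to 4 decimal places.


Gradient descent on f(x,y) = 8*x^2 + 2*y^2.
Starting point: (4.0518, 3.0554), alpha = 0.1
Step 1: grad_x = 2*8*4.0518 = 64.8288, grad_y = 2*2*3.0554 = 12.2216
  x_1 = 4.0518 - 0.1*64.8288 = -2.4311
  y_1 = 3.0554 - 0.1*12.2216 = 1.8332
Step 2: grad_x = 2*8*-2.4311 = -38.8973, grad_y = 2*2*1.8332 = 7.333
  x_2 = -2.4311 - 0.1*-38.8973 = 1.4586
  y_2 = 1.8332 - 0.1*7.333 = 1.0999
f(1.4586, 1.0999) = 8*1.4586^2 + 2*1.0999^2 = 19.441


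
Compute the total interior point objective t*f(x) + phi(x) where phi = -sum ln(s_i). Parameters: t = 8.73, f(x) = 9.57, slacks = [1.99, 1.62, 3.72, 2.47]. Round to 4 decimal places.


Step 1: Compute log-barrier.
ln values: [0.6881, 0.4824, 1.3137, 0.9042]
phi = -(0.6881 + 0.4824 + 1.3137 + 0.9042) = -3.3885
Step 2: Compute augmented objective.
t*f(x) = 8.73*9.57 = 83.5461
Total = 83.5461 - 3.3885 = 80.1576


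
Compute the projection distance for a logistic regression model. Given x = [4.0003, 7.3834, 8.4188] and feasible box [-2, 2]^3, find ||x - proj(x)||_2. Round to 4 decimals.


Project each component onto [-2, 2].
clip(4.0003) = 2.0, clip(7.3834) = 2.0, clip(8.4188) = 2.0
Projection = [2.0, 2.0, 2.0]
Squared diffs: [4.0012, 28.981, 41.201]
Distance = sqrt(74.1832) = 8.613


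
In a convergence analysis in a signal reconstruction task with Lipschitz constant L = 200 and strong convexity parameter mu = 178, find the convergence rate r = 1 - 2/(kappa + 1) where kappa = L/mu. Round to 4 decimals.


Step 1: Compute the condition number.
kappa = L/mu = 200/178 = 1.1236
Step 2: Compute the convergence rate.
r = 1 - 2/(kappa + 1) = 1 - 2*mu/(L + mu) = (L - mu)/(L + mu) = 22/378 = 0.0582


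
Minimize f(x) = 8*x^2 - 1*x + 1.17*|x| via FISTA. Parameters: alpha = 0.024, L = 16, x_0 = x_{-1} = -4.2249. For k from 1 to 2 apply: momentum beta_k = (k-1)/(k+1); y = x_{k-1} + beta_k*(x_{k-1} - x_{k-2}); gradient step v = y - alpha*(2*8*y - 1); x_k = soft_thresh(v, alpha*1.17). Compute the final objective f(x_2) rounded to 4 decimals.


FISTA on f(x) = 8*x^2 - 1*x + 1.17*|x|
L = 16, alpha = 0.024
Iteration 1: beta = 0.0, y = -4.2249 + 0.0*(-4.2249 + 4.2249) = -4.2249
  grad(y) = -68.5984, v = y - alpha*grad = -2.5785
  prox(v) = soft_thresh(-2.5785, 0.0281) = -2.5505
Iteration 2: beta = 0.3333, y = -2.5505 + 0.3333*(-2.5505 + 4.2249) = -1.9923
  grad(y) = -32.877, v = y - alpha*grad = -1.2033
  prox(v) = soft_thresh(-1.2033, 0.0281) = -1.1752
f(x_2) = 8*(-1.1752)^2 - 1*(-1.1752) + 1.17*|-1.1752| = 13.5986


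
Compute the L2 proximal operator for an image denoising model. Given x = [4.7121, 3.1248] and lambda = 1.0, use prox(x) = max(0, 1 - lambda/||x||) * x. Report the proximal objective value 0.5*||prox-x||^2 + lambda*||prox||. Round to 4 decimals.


Step 1: Compute ||x||.
||x|| = 5.654
Step 2: Compute scaling factor.
scale = max(0, 1 - 1.0/5.654) = 0.8231
Step 3: prox(x) = [3.8787, 2.5721]
||prox(x)|| = 4.654
Step 4: Proximal objective.
0.5*||prox-x||^2 = 0.5
lambda*||prox|| = 4.654
Total = 5.154


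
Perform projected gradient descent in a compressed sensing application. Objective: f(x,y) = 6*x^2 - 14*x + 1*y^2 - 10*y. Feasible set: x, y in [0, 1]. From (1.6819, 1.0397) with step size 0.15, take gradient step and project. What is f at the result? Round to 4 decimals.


Step 1: Compute gradient at (1.6819, 1.0397).
grad_x = 2*6*1.6819 - 14 = 6.1828
grad_y = 2*1*1.0397 - 10 = -7.9206
Step 2: Gradient step.
x_raw = 1.6819 - 0.15*6.1828 = 0.7545
y_raw = 1.0397 - 0.15*-7.9206 = 2.2278
Step 3: Project onto [0, 1].
x_proj = clip(0.7545) = 0.7545
y_proj = clip(2.2278) = 1.0
Step 4: Evaluate f.
f(0.7545, 1.0) = -16.1473


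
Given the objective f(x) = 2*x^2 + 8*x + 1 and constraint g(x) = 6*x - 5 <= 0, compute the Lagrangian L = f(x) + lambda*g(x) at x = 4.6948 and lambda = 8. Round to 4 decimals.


Step 1: Evaluate f(x).
f(4.6948) = 2*4.6948^2 + 8*4.6948 + 1 = 82.6407
Step 2: Evaluate g(x).
g(4.6948) = 6*4.6948 - 5 = 23.1688
Step 3: Compute Lagrangian.
L = 82.6407 + 8*23.1688 = 267.9911


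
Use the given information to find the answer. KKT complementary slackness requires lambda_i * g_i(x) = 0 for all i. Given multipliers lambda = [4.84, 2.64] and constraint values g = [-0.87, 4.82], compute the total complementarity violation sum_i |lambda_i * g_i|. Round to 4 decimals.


KKT complementary slackness check:
lambda_1 * g_1 = 4.84 * -0.87 = -4.2108
lambda_2 * g_2 = 2.64 * 4.82 = 12.7248
Total violation = 4.2108 + 12.7248 = 16.9356


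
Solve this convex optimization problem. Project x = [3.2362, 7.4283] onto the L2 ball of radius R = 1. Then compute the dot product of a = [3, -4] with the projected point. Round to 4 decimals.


Step 1: Compute ||x|| (intermediates to 6 decimals).
||x|| = sqrt(3.2362^2 + 7.4283^2) = 8.102631
Step 2: Project.
Since ||x|| > R, scale = R/||x|| = 1/8.102631 = 0.123417, proj(x) = scale * x
proj(x) = [0.399402, 0.916779]
Step 3: Dot product.
a^T * proj(x) = 3*0.399402 - 4*0.916779 = -2.4689


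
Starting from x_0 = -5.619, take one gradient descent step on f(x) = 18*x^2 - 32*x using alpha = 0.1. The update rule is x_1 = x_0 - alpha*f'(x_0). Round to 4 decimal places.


We compute the gradient at x_0 and apply the update.
f'(x) = 36*x - 32
f'(-5.619) = 36*-5.619 - 32 = -234.284
x_1 = -5.619 - 0.1*-234.284 = 17.8094


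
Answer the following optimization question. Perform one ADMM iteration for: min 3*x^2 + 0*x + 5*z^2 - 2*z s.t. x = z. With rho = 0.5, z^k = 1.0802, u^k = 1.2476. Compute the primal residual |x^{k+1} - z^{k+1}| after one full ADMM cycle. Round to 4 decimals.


ADMM iteration with rho = 0.5, z^k = 1.0802, u^k = 1.2476
Step 1: x-update.
Minimize 3*x^2 + 0*x + (0.5/2)*(x - 1.0802 + 1.2476)^2
FOC: (2*3 + 0.5)*x = 0 + 0.5*(1.0802 - 1.2476)
x^{k+1} = -0.0129
Step 2: z-update.
Minimize 5*z^2 - 2*z + (0.5/2)*(-0.0129 - z + 1.2476)^2
FOC: (2*5 + 0.5)*z = 2 + 0.5*(-0.0129 + 1.2476)
z^{k+1} = 0.2493
Step 3: u-update.
u^{k+1} = 1.2476 - 0.0129 - 0.2493 = 0.9855
Step 4: Primal residual = |-0.0129 - 0.2493| = 0.2621


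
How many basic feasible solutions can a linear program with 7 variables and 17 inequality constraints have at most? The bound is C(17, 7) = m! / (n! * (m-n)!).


Each vertex corresponds to some choice of n active constraints out of m, so the number of vertices is at most C(m, n) = m! / (n!(m-n)!).
m = 17, n = 7
Numerator: 17 * 16 * 15 * 14 * 13 * 12 * 11
Denominator: 7! = 5040
C(17, 7) = 19448


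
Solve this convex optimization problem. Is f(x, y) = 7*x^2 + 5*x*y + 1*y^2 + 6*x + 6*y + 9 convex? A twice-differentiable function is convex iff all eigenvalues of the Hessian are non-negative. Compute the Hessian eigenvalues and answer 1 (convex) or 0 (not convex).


The Hessian of f(x,y) = 7*x^2 + 5*x*y + 1*y^2 + 6*x + 6*y + 9 is:
H = [[14, 5], [5, 2]]
Trace = 14 + 2 = 16
Determinant = 14*2 - (5)^2 = 3
Discriminant = (16)^2 - 4*3 = 244.0
Eigenvalues: lambda_1 = 0.1898, lambda_2 = 15.8102
The function is convex.

1


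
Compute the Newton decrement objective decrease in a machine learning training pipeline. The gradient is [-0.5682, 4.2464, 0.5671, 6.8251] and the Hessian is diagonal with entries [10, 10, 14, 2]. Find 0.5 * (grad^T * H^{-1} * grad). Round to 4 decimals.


Step 1: H is diagonal, so H^(-1) * g = [-0.0568, 0.4246, 0.0405, 3.4126].
Step 2: g^T H^(-1) g = sum_i g_i^2 / H_ii
  = (-0.5682)^2/10 + (4.2464)^2/10 + (0.5671)^2/14 + (6.8251)^2/2
  = 0.0323 + 1.8032 + 0.023 + 23.291 = 25.1494
Step 3: Objective decrease = 0.5 * g^T H^(-1) g = 12.5747


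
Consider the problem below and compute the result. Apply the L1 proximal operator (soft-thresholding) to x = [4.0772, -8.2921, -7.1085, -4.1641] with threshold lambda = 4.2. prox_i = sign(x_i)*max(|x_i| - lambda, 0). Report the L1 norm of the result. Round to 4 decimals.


Soft-thresholding with lambda = 4.2:
prox(4.0772) = sign(4.0772)*max(|4.0772| - 4.2, 0) = 0.0
prox(-8.2921) = sign(-8.2921)*max(|-8.2921| - 4.2, 0) = -4.0921
prox(-7.1085) = sign(-7.1085)*max(|-7.1085| - 4.2, 0) = -2.9085
prox(-4.1641) = sign(-4.1641)*max(|-4.1641| - 4.2, 0) = 0.0
prox(x) = [0.0, -4.0921, -2.9085, 0.0]
||prox(x)||_1 = 0.0 + 4.0921 + 2.9085 + 0.0 = 7.0006
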